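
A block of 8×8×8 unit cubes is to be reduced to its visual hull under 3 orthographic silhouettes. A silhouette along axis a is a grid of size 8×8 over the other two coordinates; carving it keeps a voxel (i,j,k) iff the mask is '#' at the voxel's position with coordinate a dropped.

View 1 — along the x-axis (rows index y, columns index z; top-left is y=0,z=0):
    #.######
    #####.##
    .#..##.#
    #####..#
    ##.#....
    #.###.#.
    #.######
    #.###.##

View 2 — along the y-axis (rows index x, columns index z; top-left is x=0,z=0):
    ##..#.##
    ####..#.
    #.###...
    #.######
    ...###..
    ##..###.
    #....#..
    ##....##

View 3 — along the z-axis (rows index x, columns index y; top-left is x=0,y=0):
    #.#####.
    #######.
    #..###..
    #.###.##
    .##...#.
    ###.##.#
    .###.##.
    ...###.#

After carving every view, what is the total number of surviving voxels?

full grid |V| = 512
[1] x-view keeps 45 columns → grid now 360
[2] y-view keeps 35 columns → grid now 201
[3] z-view keeps 41 columns → grid now 131

131 voxels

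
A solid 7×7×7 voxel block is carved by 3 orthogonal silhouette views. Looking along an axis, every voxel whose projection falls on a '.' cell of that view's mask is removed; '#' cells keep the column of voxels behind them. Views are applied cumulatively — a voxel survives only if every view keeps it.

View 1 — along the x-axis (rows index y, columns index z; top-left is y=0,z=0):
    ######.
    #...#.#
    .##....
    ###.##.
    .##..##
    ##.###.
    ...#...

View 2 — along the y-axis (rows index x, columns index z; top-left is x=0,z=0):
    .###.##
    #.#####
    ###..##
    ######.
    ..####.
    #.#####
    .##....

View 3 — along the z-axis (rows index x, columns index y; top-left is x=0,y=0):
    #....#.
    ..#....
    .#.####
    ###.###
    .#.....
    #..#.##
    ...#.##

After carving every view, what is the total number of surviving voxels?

start: 7×7×7 = 343 voxels
carve view 1 (along x, YZ-mask fill 26/49): 182 voxels remain
carve view 2 (along y, XZ-mask fill 34/49): 127 voxels remain
carve view 3 (along z, XY-mask fill 22/49): 58 voxels remain

voxel count = 58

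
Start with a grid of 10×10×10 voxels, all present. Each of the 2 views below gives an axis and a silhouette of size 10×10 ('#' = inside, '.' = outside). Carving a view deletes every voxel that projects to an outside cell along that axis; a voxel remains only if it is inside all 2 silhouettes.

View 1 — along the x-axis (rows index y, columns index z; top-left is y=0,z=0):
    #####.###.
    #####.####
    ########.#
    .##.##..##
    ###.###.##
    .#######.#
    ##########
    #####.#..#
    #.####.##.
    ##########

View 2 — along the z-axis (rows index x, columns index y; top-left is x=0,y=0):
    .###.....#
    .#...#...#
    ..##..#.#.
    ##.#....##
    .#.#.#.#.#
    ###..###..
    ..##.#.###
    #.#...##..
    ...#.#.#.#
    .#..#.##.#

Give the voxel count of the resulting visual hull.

|visual hull| = 380

start: 10×10×10 = 1000 voxels
step 1: project along x, AND mask (82/100) → |grid| = 820
step 2: project along z, AND mask (46/100) → |grid| = 380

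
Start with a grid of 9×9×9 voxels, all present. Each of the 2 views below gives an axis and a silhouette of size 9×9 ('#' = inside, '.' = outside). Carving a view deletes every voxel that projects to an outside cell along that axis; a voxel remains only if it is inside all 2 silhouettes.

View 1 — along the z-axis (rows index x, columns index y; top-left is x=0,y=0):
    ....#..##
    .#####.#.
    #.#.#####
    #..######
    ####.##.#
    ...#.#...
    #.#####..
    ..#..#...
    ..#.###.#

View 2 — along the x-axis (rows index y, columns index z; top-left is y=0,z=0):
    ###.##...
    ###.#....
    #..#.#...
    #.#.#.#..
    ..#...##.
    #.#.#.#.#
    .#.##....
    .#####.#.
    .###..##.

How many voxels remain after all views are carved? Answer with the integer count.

before carving: 729 voxels (9×9×9)
carve view 1 (along z, XY-mask fill 45/81): 405 voxels remain
carve view 2 (along x, YZ-mask fill 38/81): 188 voxels remain

188 voxels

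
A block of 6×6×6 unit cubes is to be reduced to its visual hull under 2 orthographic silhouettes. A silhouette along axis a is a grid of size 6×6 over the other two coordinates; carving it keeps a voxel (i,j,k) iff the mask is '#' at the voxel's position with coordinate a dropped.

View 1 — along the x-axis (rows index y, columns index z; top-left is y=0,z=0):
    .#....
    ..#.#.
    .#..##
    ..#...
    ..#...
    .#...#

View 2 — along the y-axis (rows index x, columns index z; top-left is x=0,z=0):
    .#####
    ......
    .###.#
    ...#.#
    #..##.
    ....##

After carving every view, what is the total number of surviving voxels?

remaining voxels: 26

full grid |V| = 216
step 1: project along x, AND mask (10/36) → |grid| = 60
step 2: project along y, AND mask (16/36) → |grid| = 26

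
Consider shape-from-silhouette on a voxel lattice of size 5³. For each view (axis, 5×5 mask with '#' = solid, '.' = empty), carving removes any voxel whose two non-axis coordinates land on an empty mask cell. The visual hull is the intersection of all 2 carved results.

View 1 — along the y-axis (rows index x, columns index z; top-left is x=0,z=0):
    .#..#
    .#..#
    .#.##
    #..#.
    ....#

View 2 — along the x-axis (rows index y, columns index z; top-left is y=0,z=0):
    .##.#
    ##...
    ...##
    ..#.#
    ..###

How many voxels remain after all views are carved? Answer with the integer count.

|visual hull| = 27

before carving: 125 voxels (5×5×5)
[1] y-view keeps 10 columns → grid now 50
[2] x-view keeps 12 columns → grid now 27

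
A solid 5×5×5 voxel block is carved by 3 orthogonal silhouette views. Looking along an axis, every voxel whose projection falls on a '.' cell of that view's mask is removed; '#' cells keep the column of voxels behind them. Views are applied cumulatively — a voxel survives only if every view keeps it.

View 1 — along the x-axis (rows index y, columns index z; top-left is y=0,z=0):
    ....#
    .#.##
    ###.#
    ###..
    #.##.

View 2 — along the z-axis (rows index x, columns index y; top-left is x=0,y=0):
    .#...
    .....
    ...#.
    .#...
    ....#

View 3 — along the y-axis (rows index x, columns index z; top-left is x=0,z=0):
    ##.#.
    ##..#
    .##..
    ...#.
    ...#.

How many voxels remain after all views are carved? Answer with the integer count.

remaining voxels: 6

initial block: 5^3 = 125
after view 1 [x-axis, 14 of 25 cells solid] → remaining = 70
after view 2 [z-axis, 4 of 25 cells solid] → remaining = 12
after view 3 [y-axis, 10 of 25 cells solid] → remaining = 6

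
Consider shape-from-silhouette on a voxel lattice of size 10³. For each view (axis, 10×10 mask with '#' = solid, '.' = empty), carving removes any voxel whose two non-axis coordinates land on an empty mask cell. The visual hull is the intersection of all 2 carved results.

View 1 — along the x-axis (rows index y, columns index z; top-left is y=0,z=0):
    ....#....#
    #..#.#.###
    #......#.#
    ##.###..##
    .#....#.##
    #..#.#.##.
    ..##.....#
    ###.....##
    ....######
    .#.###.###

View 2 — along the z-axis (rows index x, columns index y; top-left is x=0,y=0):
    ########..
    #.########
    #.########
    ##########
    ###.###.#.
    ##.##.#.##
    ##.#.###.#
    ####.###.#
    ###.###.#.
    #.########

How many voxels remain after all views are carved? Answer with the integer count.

voxel count = 375

initial block: 10^3 = 1000
step 1: project along x, AND mask (48/100) → |grid| = 480
step 2: project along z, AND mask (81/100) → |grid| = 375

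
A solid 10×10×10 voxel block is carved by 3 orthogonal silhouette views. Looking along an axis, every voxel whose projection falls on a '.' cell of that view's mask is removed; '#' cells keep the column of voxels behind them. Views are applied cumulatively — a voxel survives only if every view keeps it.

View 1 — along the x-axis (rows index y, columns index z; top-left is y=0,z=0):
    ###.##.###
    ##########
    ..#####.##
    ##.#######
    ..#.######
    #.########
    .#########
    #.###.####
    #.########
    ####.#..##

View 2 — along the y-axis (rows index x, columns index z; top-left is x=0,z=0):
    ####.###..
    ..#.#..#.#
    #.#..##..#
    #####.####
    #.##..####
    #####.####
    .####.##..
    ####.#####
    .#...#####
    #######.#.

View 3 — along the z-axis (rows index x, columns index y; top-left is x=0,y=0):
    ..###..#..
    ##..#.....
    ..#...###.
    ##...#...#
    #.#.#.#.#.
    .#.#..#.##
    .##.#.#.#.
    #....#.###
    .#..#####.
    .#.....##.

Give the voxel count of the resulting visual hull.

before carving: 1000 voxels (10×10×10)
carve view 1 (along x, YZ-mask fill 83/100): 830 voxels remain
carve view 2 (along y, XZ-mask fill 70/100): 577 voxels remain
carve view 3 (along z, XY-mask fill 44/100): 259 voxels remain

|visual hull| = 259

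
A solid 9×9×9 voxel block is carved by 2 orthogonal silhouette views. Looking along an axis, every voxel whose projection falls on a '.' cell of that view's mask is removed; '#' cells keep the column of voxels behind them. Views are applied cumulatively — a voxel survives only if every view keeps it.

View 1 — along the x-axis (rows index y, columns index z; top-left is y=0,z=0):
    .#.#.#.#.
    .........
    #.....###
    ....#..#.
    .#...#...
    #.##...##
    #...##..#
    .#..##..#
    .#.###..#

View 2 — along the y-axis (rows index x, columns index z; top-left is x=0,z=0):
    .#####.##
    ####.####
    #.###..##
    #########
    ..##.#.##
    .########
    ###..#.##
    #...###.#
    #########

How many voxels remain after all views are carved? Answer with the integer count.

217 voxels

start: 9×9×9 = 729 voxels
after view 1 [x-axis, 30 of 81 cells solid] → remaining = 270
after view 2 [y-axis, 63 of 81 cells solid] → remaining = 217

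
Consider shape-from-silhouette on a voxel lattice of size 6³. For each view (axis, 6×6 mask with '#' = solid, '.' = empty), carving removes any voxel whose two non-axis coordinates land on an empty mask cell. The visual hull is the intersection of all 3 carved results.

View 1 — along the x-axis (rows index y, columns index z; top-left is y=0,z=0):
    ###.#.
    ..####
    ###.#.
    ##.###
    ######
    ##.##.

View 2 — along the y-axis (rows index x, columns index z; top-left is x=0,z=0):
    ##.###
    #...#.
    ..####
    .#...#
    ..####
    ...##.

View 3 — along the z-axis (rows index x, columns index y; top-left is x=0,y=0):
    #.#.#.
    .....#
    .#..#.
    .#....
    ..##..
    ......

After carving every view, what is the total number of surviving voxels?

voxel count = 27

start: 6×6×6 = 216 voxels
after view 1 [x-axis, 27 of 36 cells solid] → remaining = 162
after view 2 [y-axis, 19 of 36 cells solid] → remaining = 86
after view 3 [z-axis, 9 of 36 cells solid] → remaining = 27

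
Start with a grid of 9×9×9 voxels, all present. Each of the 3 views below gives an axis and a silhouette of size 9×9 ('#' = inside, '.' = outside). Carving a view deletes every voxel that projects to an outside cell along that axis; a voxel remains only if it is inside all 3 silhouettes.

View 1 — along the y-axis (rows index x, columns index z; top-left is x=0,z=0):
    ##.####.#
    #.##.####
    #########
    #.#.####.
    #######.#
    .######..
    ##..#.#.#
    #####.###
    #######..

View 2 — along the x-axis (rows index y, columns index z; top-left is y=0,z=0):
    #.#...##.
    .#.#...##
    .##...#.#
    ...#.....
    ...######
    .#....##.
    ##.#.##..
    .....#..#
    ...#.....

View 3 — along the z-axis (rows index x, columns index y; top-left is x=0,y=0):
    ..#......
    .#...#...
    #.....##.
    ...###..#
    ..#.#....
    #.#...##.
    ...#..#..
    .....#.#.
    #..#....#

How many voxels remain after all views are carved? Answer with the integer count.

before carving: 729 voxels (9×9×9)
V1 y: intersect with XZ mask (63 set) -- 567 left
V2 x: intersect with YZ mask (30 set) -- 207 left
V3 z: intersect with XY mask (23 set) -- 56 left

voxel count = 56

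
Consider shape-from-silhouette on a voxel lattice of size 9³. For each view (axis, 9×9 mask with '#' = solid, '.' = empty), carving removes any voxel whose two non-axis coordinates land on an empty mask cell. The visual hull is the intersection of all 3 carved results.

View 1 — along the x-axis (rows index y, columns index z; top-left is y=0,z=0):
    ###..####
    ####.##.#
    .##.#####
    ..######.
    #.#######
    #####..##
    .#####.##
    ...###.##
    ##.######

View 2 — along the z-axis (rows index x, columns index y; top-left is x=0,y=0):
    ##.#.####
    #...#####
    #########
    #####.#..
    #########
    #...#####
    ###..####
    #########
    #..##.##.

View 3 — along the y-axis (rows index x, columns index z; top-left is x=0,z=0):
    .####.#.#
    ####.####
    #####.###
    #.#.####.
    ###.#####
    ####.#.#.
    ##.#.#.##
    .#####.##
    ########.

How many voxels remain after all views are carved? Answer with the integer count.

|visual hull| = 348

start: 9×9×9 = 729 voxels
V1 x: intersect with YZ mask (62 set) -- 558 left
V2 z: intersect with XY mask (64 set) -- 440 left
V3 y: intersect with XZ mask (63 set) -- 348 left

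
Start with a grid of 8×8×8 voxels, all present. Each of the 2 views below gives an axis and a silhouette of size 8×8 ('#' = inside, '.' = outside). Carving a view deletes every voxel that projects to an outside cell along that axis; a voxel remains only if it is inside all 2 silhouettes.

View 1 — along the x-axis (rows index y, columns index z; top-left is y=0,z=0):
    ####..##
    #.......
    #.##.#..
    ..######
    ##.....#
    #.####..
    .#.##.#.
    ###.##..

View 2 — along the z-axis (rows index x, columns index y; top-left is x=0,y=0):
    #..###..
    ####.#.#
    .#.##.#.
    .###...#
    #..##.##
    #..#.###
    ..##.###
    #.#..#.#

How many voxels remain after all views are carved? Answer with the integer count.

start: 8×8×8 = 512 voxels
V1 x: intersect with YZ mask (34 set) -- 272 left
V2 z: intersect with XY mask (37 set) -- 171 left

voxel count = 171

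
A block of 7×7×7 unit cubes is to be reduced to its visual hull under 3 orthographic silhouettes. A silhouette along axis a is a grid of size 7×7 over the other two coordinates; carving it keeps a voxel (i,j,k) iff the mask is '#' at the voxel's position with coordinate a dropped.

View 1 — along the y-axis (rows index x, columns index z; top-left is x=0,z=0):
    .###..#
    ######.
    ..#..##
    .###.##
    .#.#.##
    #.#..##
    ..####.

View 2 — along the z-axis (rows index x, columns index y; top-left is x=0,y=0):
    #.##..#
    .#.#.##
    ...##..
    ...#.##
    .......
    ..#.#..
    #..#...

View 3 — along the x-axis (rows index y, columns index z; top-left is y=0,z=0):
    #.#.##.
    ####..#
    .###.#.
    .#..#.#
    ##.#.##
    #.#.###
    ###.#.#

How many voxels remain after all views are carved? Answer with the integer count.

start: 7×7×7 = 343 voxels
  1. axis=1 (XZ plane), |mask|=30  ⇒  voxels=210
  2. axis=2 (XY plane), |mask|=17  ⇒  voxels=77
  3. axis=0 (YZ plane), |mask|=31  ⇒  voxels=43

remaining voxels: 43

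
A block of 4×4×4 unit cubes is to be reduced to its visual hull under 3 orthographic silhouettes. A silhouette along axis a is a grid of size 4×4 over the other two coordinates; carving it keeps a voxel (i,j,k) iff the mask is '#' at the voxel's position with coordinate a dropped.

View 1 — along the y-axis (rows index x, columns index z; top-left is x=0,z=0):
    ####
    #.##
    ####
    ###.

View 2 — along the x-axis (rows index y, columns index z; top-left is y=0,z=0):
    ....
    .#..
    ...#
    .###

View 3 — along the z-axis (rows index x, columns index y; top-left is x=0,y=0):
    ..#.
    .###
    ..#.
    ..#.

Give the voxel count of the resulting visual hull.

5 voxels

full grid |V| = 64
[1] y-view keeps 14 columns → grid now 56
[2] x-view keeps 5 columns → grid now 16
[3] z-view keeps 6 columns → grid now 5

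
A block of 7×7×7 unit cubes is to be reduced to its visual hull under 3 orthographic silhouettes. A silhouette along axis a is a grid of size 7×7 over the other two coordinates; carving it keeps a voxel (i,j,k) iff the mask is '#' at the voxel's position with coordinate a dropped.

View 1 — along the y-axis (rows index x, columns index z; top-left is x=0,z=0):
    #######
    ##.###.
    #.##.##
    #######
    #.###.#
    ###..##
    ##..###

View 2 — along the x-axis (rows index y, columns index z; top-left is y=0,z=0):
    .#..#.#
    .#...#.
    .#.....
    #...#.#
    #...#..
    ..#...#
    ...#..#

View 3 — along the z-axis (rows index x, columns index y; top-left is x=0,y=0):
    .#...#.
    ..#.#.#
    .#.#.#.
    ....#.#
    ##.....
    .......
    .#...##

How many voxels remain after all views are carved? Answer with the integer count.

|visual hull| = 23

initial block: 7^3 = 343
V1 y: intersect with XZ mask (39 set) -- 273 left
V2 x: intersect with YZ mask (15 set) -- 84 left
V3 z: intersect with XY mask (15 set) -- 23 left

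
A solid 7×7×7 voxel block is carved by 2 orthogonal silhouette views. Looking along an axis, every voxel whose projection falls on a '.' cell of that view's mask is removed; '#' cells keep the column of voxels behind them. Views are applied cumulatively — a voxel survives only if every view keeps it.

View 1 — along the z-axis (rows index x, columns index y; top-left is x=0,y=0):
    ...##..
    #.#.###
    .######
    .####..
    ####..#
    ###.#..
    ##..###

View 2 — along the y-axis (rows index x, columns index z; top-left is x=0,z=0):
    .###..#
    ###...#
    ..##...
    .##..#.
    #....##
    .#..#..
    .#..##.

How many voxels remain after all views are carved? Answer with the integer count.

90 voxels

before carving: 343 voxels (7×7×7)
  1. axis=2 (XY plane), |mask|=31  ⇒  voxels=217
  2. axis=1 (XZ plane), |mask|=21  ⇒  voxels=90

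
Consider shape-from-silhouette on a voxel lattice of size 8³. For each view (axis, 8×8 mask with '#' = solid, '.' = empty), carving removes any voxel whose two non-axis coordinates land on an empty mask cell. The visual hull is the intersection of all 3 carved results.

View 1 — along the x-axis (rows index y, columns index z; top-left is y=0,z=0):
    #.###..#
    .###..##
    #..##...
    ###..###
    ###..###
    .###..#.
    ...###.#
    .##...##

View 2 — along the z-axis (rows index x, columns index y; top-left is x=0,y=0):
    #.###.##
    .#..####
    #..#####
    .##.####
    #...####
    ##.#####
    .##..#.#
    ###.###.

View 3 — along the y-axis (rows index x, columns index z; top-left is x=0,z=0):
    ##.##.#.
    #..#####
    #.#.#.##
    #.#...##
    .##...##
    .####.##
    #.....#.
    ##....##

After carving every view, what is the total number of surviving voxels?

123 voxels

full grid |V| = 512
V1 x: intersect with YZ mask (37 set) -- 296 left
V2 z: intersect with XY mask (45 set) -- 206 left
V3 y: intersect with XZ mask (36 set) -- 123 left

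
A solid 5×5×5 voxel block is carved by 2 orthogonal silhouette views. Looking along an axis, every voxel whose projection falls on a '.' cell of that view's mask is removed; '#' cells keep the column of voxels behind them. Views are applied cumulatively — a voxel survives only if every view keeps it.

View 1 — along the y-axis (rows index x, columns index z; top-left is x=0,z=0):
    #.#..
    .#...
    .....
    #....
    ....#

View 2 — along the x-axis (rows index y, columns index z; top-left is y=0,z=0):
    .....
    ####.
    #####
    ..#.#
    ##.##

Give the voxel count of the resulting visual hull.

remaining voxels: 15

before carving: 125 voxels (5×5×5)
step 1: project along y, AND mask (5/25) → |grid| = 25
step 2: project along x, AND mask (15/25) → |grid| = 15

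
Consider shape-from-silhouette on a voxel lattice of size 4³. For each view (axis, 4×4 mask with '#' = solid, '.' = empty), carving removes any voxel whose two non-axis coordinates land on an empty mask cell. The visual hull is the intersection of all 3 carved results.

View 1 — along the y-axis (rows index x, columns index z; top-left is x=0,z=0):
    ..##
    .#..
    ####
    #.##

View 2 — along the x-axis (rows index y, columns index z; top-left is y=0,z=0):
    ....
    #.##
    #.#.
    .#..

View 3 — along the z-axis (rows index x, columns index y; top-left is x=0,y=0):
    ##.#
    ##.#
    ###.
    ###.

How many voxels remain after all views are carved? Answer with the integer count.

|visual hull| = 13

before carving: 64 voxels (4×4×4)
carve view 1 (along y, XZ-mask fill 10/16): 40 voxels remain
carve view 2 (along x, YZ-mask fill 6/16): 15 voxels remain
carve view 3 (along z, XY-mask fill 12/16): 13 voxels remain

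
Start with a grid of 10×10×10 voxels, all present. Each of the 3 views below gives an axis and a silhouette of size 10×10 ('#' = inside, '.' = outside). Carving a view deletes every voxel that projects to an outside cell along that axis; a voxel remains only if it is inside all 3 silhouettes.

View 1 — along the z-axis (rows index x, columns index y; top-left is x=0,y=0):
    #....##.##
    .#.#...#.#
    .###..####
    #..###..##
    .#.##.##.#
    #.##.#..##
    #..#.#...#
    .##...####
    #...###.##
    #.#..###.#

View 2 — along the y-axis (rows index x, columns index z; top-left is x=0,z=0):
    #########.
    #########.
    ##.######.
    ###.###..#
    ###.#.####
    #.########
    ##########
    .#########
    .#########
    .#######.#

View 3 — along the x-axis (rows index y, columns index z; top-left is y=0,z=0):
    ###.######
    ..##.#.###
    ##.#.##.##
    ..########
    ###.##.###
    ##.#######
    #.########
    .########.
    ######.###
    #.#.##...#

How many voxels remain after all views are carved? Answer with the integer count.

start: 10×10×10 = 1000 voxels
[1] z-view keeps 56 columns → grid now 560
[2] y-view keeps 86 columns → grid now 477
[3] x-view keeps 78 columns → grid now 363

remaining voxels: 363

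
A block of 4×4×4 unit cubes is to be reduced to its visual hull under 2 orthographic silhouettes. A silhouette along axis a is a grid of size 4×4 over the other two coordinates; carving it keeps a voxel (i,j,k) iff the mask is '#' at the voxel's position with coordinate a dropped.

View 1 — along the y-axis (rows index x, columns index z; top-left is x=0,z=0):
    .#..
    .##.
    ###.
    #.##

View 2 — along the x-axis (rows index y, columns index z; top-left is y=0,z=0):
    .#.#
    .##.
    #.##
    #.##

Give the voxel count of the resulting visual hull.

voxel count = 22

full grid |V| = 64
after view 1 [y-axis, 9 of 16 cells solid] → remaining = 36
after view 2 [x-axis, 10 of 16 cells solid] → remaining = 22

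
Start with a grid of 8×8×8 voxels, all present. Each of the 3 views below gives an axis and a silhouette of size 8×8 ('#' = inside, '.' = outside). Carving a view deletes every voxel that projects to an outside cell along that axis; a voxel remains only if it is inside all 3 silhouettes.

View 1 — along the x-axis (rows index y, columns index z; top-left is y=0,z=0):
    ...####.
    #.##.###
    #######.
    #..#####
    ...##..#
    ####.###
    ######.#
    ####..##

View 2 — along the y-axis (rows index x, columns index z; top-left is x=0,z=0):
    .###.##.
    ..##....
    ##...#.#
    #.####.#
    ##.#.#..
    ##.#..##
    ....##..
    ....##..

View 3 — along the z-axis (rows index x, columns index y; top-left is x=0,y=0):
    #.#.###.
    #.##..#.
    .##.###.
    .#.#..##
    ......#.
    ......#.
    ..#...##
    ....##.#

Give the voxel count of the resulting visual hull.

73 voxels

before carving: 512 voxels (8×8×8)
step 1: project along x, AND mask (46/64) → |grid| = 368
step 2: project along y, AND mask (30/64) → |grid| = 176
step 3: project along z, AND mask (26/64) → |grid| = 73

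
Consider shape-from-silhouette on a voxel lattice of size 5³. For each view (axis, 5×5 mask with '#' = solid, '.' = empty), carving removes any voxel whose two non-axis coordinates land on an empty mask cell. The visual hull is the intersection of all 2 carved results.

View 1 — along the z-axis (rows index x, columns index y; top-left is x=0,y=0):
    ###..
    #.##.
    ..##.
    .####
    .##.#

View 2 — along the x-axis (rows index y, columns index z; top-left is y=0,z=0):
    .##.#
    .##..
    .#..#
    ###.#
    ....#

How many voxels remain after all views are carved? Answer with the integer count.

full grid |V| = 125
V1 z: intersect with XY mask (15 set) -- 75 left
V2 x: intersect with YZ mask (12 set) -- 36 left

36 voxels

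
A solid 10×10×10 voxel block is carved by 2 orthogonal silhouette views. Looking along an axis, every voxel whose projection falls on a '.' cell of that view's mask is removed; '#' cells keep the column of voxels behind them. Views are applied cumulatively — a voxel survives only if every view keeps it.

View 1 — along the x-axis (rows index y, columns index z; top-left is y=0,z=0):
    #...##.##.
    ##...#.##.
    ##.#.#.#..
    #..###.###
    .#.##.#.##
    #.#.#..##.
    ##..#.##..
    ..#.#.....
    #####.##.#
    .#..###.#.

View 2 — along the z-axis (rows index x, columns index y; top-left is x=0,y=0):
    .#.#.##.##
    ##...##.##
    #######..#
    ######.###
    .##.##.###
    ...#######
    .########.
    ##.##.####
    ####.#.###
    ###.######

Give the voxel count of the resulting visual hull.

|visual hull| = 407

full grid |V| = 1000
[1] x-view keeps 53 columns → grid now 530
[2] z-view keeps 76 columns → grid now 407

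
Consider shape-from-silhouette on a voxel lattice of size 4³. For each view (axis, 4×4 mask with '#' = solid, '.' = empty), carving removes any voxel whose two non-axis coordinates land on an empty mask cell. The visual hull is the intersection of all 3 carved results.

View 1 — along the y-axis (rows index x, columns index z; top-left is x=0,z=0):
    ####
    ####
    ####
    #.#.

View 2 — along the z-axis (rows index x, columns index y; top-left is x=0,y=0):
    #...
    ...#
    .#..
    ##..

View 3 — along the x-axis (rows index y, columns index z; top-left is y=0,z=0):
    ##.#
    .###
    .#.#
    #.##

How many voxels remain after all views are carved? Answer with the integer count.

|visual hull| = 11

start: 4×4×4 = 64 voxels
carve view 1 (along y, XZ-mask fill 14/16): 56 voxels remain
carve view 2 (along z, XY-mask fill 5/16): 16 voxels remain
carve view 3 (along x, YZ-mask fill 11/16): 11 voxels remain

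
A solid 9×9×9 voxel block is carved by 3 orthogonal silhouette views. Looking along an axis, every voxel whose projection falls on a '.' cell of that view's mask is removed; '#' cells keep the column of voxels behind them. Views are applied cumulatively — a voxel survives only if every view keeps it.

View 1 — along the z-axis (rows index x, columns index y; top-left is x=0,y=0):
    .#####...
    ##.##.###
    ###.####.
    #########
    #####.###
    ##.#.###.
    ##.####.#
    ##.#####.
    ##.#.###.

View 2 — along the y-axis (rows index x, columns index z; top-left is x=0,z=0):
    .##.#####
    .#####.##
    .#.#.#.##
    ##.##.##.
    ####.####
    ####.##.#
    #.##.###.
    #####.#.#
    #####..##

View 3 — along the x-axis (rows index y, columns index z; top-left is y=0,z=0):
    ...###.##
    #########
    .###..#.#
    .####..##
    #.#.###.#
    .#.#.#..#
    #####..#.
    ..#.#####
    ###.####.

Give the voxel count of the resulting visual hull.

before carving: 729 voxels (9×9×9)
carve view 1 (along z, XY-mask fill 62/81): 558 voxels remain
carve view 2 (along y, XZ-mask fill 60/81): 412 voxels remain
carve view 3 (along x, YZ-mask fill 54/81): 277 voxels remain

voxel count = 277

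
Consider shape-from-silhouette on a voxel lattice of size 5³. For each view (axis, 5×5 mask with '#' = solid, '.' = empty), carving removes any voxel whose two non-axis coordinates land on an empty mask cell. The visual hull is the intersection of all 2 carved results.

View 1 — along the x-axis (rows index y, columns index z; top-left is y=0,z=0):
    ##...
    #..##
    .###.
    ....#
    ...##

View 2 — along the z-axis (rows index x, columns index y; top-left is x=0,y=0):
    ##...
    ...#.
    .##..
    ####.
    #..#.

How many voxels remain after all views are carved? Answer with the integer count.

full grid |V| = 125
step 1: project along x, AND mask (11/25) → |grid| = 55
step 2: project along z, AND mask (11/25) → |grid| = 24

24 voxels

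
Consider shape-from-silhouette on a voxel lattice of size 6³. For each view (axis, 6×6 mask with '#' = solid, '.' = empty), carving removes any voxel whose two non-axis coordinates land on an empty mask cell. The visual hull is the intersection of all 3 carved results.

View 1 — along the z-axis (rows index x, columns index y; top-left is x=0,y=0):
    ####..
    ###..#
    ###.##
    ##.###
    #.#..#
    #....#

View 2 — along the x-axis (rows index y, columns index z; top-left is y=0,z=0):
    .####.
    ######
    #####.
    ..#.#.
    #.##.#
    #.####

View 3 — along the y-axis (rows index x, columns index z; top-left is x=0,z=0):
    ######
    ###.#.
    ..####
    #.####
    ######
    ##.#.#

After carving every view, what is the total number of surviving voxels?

full grid |V| = 216
  1. axis=2 (XY plane), |mask|=23  ⇒  voxels=138
  2. axis=0 (YZ plane), |mask|=26  ⇒  voxels=105
  3. axis=1 (XZ plane), |mask|=29  ⇒  voxels=86

voxel count = 86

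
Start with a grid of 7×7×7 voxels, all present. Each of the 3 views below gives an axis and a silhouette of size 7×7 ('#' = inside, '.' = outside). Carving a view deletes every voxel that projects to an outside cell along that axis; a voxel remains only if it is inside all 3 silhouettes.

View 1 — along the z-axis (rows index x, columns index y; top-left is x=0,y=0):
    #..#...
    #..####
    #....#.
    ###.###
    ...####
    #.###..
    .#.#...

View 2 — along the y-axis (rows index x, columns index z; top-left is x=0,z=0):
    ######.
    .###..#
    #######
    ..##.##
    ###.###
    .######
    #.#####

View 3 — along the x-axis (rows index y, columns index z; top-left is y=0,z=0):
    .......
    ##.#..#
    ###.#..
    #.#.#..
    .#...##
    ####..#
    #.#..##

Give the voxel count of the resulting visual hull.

|visual hull| = 56

full grid |V| = 343
[1] z-view keeps 25 columns → grid now 175
[2] y-view keeps 39 columns → grid now 130
[3] x-view keeps 23 columns → grid now 56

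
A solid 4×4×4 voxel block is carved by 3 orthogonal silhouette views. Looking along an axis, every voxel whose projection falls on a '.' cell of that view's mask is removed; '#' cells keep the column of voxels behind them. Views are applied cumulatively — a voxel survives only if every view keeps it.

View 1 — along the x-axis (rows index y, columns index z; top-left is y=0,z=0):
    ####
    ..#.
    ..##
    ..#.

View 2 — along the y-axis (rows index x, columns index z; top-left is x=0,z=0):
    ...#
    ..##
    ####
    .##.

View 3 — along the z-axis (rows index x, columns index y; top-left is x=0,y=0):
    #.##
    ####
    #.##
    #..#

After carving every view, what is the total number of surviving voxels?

18 voxels

full grid |V| = 64
V1 x: intersect with YZ mask (8 set) -- 32 left
V2 y: intersect with XZ mask (9 set) -- 21 left
V3 z: intersect with XY mask (12 set) -- 18 left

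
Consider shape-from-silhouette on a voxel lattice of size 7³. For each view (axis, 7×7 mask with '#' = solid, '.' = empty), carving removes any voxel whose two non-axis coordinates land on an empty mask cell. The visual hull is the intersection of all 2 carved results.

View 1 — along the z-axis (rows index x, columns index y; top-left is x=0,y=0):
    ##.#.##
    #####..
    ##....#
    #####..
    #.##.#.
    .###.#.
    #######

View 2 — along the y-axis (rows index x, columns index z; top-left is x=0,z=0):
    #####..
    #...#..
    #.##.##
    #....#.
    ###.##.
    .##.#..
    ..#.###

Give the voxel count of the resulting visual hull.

voxel count = 120

before carving: 343 voxels (7×7×7)
carve view 1 (along z, XY-mask fill 33/49): 231 voxels remain
carve view 2 (along y, XZ-mask fill 26/49): 120 voxels remain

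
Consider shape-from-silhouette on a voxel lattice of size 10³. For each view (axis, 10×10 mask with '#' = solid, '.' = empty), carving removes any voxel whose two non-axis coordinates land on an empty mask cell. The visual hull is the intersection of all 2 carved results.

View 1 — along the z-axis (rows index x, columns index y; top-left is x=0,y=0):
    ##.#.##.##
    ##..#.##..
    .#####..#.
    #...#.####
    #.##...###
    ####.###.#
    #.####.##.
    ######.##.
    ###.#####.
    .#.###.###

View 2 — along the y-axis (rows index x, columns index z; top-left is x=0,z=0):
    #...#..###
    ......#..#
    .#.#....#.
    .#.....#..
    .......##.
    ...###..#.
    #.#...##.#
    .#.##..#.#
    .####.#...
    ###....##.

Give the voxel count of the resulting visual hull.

initial block: 10^3 = 1000
after view 1 [z-axis, 68 of 100 cells solid] → remaining = 680
after view 2 [y-axis, 38 of 100 cells solid] → remaining = 269

269 voxels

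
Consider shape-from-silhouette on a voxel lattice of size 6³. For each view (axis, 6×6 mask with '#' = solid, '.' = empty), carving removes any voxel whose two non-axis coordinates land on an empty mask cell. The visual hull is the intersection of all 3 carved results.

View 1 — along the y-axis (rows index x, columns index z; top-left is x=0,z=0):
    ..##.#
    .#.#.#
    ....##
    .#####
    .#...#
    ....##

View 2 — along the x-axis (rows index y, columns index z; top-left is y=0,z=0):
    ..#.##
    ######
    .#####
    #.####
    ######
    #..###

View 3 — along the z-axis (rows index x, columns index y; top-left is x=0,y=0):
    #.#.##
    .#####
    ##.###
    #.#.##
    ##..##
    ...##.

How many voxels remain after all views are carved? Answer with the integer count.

voxel count = 59

start: 6×6×6 = 216 voxels
step 1: project along y, AND mask (17/36) → |grid| = 102
step 2: project along x, AND mask (29/36) → |grid| = 88
step 3: project along z, AND mask (24/36) → |grid| = 59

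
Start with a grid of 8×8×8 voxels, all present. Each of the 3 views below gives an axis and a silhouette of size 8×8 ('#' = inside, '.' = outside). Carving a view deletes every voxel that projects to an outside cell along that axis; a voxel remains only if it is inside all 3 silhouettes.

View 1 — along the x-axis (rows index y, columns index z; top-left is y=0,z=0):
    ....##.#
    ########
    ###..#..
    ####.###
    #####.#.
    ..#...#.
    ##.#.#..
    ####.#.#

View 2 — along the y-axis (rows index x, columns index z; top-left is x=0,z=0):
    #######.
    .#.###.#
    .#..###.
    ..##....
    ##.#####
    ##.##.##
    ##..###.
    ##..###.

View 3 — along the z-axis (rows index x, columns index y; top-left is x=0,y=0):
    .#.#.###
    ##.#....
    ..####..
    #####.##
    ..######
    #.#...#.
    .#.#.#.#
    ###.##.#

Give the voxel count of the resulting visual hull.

before carving: 512 voxels (8×8×8)
[1] x-view keeps 40 columns → grid now 320
[2] y-view keeps 41 columns → grid now 202
[3] z-view keeps 38 columns → grid now 117

117 voxels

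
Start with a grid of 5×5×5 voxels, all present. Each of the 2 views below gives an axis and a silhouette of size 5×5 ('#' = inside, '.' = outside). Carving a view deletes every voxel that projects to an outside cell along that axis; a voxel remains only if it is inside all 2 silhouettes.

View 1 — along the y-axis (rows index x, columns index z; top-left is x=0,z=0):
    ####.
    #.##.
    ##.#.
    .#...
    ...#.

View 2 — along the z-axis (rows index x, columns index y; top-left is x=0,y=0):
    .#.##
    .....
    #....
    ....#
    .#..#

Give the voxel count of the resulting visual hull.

full grid |V| = 125
step 1: project along y, AND mask (12/25) → |grid| = 60
step 2: project along z, AND mask (7/25) → |grid| = 18

18 voxels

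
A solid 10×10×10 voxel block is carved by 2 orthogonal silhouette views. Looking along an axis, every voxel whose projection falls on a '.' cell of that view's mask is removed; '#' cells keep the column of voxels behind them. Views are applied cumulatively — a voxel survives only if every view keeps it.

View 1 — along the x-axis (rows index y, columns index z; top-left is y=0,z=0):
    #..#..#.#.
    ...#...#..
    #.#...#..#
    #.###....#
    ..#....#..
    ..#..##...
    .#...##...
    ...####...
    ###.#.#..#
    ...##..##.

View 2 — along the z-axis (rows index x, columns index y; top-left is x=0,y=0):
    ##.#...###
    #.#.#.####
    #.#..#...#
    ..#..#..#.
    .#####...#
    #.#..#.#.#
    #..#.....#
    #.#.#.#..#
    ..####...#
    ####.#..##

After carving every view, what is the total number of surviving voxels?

before carving: 1000 voxels (10×10×10)
[1] x-view keeps 37 columns → grid now 370
[2] z-view keeps 51 columns → grid now 195

voxel count = 195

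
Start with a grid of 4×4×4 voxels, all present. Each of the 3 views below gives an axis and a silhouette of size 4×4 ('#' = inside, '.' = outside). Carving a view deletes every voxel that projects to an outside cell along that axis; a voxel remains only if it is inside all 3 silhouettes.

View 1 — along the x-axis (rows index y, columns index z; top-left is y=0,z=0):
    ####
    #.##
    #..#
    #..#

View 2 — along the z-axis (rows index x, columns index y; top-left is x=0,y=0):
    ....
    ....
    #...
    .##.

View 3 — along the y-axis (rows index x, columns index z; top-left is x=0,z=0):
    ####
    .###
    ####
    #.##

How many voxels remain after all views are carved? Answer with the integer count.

|visual hull| = 9

before carving: 64 voxels (4×4×4)
[1] x-view keeps 11 columns → grid now 44
[2] z-view keeps 3 columns → grid now 9
[3] y-view keeps 14 columns → grid now 9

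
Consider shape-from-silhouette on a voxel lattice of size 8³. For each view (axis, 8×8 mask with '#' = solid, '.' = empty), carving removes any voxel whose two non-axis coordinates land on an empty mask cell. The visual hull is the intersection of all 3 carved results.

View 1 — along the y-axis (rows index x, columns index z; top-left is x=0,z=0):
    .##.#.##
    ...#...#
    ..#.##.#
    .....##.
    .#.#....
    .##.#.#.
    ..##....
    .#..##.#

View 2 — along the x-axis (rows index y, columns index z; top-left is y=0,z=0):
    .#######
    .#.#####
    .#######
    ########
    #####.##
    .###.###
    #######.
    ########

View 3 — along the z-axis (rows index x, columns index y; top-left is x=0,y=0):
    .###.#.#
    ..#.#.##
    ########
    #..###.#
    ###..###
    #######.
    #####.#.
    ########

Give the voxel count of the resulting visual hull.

before carving: 512 voxels (8×8×8)
[1] y-view keeps 25 columns → grid now 200
[2] x-view keeps 56 columns → grid now 185
[3] z-view keeps 49 columns → grid now 145

voxel count = 145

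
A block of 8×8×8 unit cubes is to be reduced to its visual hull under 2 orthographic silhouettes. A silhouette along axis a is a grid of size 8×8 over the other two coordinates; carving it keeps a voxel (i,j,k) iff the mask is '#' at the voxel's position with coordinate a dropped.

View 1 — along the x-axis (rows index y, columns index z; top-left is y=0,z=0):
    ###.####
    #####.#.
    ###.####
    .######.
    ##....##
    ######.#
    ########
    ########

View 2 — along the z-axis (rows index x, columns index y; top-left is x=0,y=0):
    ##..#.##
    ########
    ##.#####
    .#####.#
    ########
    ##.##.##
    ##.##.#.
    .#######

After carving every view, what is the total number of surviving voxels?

before carving: 512 voxels (8×8×8)
step 1: project along x, AND mask (53/64) → |grid| = 424
step 2: project along z, AND mask (52/64) → |grid| = 339

remaining voxels: 339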